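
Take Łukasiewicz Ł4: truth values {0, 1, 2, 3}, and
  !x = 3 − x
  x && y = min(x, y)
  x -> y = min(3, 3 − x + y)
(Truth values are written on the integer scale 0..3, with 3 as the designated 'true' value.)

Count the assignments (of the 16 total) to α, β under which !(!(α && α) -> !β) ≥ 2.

α = 0, β = 0 ↦ 0  <
α = 0, β = 1 ↦ 1  <
α = 0, β = 2 ↦ 2  ≥
α = 0, β = 3 ↦ 3  ≥
α = 1, β = 0 ↦ 0  <
α = 1, β = 1 ↦ 0  <
α = 1, β = 2 ↦ 1  <
α = 1, β = 3 ↦ 2  ≥
α = 2, β = 0 ↦ 0  <
α = 2, β = 1 ↦ 0  <
α = 2, β = 2 ↦ 0  <
α = 2, β = 3 ↦ 1  <
α = 3, β = 0 ↦ 0  <
α = 3, β = 1 ↦ 0  <
α = 3, β = 2 ↦ 0  <
α = 3, β = 3 ↦ 0  <
So 3 of the 16 assignments meet the threshold.

3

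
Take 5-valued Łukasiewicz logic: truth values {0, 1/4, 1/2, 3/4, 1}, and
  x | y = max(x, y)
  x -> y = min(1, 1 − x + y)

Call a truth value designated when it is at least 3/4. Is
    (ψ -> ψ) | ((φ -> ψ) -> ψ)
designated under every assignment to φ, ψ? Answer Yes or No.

At φ = 1, ψ = 1/4, for instance:
ψ -> ψ = 1/4 -> 1/4 = 1
φ -> ψ = 1 -> 1/4 = 1/4
(φ -> ψ) -> ψ = 1/4 -> 1/4 = 1
(ψ -> ψ) | ((φ -> ψ) -> ψ) = 1 | 1 = 1
and checking the remaining 24 assignments likewise gives ≥ 3/4 in every case.

Yes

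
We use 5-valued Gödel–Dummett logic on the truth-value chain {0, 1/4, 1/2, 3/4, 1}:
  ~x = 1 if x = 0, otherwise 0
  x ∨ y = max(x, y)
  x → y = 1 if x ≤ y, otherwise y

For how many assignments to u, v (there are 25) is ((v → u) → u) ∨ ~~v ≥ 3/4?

value 1: 21 assignments (counts)
value 3/4: 1 assignment (counts)
value 1/2: 1 assignment
value 1/4: 1 assignment
value 0: 1 assignment
So 22 of the 25 assignments meet the threshold.

22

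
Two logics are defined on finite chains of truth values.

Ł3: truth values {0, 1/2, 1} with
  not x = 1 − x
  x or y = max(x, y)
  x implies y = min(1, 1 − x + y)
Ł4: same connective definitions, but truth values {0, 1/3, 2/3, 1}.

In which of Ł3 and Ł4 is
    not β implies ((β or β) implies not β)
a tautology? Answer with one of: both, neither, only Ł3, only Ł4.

both

In Ł3: every assignment gives 1 — tautology.
In Ł4: every assignment gives 1 — tautology.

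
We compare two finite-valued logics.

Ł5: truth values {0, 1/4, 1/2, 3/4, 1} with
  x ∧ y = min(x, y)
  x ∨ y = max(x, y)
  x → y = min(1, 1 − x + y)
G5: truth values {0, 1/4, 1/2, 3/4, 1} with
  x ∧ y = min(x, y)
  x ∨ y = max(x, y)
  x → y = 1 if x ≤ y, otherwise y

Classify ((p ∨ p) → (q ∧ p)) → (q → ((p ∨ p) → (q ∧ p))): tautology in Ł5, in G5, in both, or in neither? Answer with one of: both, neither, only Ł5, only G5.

In Ł5: every assignment gives 1 — tautology.
In G5: every assignment gives 1 — tautology.

both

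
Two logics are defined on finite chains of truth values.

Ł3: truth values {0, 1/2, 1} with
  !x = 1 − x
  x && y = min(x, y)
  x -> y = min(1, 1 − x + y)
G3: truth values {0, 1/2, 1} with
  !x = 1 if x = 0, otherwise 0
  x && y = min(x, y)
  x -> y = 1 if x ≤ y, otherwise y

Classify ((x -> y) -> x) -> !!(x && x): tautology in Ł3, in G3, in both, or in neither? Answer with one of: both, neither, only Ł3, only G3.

In Ł3: at x = 1/2, y = 0 the value is 1/2 — not a tautology.
In G3: every assignment gives 1 — tautology.

only G3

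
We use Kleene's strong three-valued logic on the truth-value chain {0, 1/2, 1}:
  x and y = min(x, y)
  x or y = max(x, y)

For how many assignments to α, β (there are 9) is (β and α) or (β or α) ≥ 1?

α = 0, β = 0 ↦ 0  <
α = 0, β = 1/2 ↦ 1/2  <
α = 0, β = 1 ↦ 1  ≥
α = 1/2, β = 0 ↦ 1/2  <
α = 1/2, β = 1/2 ↦ 1/2  <
α = 1/2, β = 1 ↦ 1  ≥
α = 1, β = 0 ↦ 1  ≥
α = 1, β = 1/2 ↦ 1  ≥
α = 1, β = 1 ↦ 1  ≥
So 5 of the 9 assignments meet the threshold.

5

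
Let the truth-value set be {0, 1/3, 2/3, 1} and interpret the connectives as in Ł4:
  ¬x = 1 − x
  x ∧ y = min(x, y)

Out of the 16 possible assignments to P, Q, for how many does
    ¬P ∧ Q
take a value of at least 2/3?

P = 0, Q = 0 ↦ 0  <
P = 0, Q = 1/3 ↦ 1/3  <
P = 0, Q = 2/3 ↦ 2/3  ≥
P = 0, Q = 1 ↦ 1  ≥
P = 1/3, Q = 0 ↦ 0  <
P = 1/3, Q = 1/3 ↦ 1/3  <
P = 1/3, Q = 2/3 ↦ 2/3  ≥
P = 1/3, Q = 1 ↦ 2/3  ≥
P = 2/3, Q = 0 ↦ 0  <
P = 2/3, Q = 1/3 ↦ 1/3  <
P = 2/3, Q = 2/3 ↦ 1/3  <
P = 2/3, Q = 1 ↦ 1/3  <
P = 1, Q = 0 ↦ 0  <
P = 1, Q = 1/3 ↦ 0  <
P = 1, Q = 2/3 ↦ 0  <
P = 1, Q = 1 ↦ 0  <
So 4 of the 16 assignments meet the threshold.

4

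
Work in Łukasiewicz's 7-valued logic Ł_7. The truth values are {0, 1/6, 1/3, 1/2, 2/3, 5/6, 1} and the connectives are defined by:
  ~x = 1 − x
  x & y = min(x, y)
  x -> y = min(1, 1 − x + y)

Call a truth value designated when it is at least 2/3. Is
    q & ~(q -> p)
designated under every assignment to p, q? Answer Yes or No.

Counterexample: take p = 0, q = 0.
q -> p = 0 -> 0 = 1
~(q -> p) = ~1 = 0
q & ~(q -> p) = 0 & 0 = 0
This gives 0, which is below 2/3.

No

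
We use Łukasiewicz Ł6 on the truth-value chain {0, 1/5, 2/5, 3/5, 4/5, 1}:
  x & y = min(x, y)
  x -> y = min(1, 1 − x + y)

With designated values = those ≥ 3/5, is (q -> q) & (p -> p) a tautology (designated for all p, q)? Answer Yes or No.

Yes

At p = 4/5, q = 2/5, for instance:
q -> q = 2/5 -> 2/5 = 1
p -> p = 4/5 -> 4/5 = 1
(q -> q) & (p -> p) = 1 & 1 = 1
and checking the remaining 35 assignments likewise gives ≥ 3/5 in every case.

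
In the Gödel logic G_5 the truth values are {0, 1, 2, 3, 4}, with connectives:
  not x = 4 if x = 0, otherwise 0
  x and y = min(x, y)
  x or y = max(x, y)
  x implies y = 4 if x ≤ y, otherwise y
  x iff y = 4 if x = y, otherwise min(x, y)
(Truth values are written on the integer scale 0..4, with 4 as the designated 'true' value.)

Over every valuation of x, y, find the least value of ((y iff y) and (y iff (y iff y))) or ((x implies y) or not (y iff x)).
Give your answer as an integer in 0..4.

Take x = 2, y = 1:
y iff y = 1 iff 1 = 4
y iff y = 1 iff 1 = 4
y iff (y iff y) = 1 iff 4 = 1
(y iff y) and (y iff (y iff y)) = 4 and 1 = 1
x implies y = 2 implies 1 = 1
y iff x = 1 iff 2 = 1
not (y iff x) = not 1 = 0
(x implies y) or not (y iff x) = 1 or 0 = 1
((y iff y) and (y iff (y iff y))) or ((x implies y) or not (y iff x)) = 1 or 1 = 1
No assignment yields a value below 1, so this is the minimum.

1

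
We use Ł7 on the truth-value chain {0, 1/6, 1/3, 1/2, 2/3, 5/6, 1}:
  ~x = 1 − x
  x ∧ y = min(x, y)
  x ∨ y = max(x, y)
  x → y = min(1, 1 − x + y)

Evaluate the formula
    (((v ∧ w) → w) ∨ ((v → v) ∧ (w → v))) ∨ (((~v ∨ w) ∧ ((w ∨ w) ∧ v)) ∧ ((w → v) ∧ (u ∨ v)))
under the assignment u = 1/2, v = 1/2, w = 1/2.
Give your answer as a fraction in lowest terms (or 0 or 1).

1

v ∧ w = 1/2 ∧ 1/2 = 1/2
(v ∧ w) → w = 1/2 → 1/2 = 1
v → v = 1/2 → 1/2 = 1
w → v = 1/2 → 1/2 = 1
(v → v) ∧ (w → v) = 1 ∧ 1 = 1
((v ∧ w) → w) ∨ ((v → v) ∧ (w → v)) = 1 ∨ 1 = 1
~v = ~1/2 = 1/2
~v ∨ w = 1/2 ∨ 1/2 = 1/2
w ∨ w = 1/2 ∨ 1/2 = 1/2
(w ∨ w) ∧ v = 1/2 ∧ 1/2 = 1/2
(~v ∨ w) ∧ ((w ∨ w) ∧ v) = 1/2 ∧ 1/2 = 1/2
w → v = 1/2 → 1/2 = 1
u ∨ v = 1/2 ∨ 1/2 = 1/2
(w → v) ∧ (u ∨ v) = 1 ∧ 1/2 = 1/2
((~v ∨ w) ∧ ((w ∨ w) ∧ v)) ∧ ((w → v) ∧ (u ∨ v)) = 1/2 ∧ 1/2 = 1/2
(((v ∧ w) → w) ∨ ((v → v) ∧ (w → v))) ∨ (((~v ∨ w) ∧ ((w ∨ w) ∧ v)) ∧ ((w → v) ∧ (u ∨ v))) = 1 ∨ 1/2 = 1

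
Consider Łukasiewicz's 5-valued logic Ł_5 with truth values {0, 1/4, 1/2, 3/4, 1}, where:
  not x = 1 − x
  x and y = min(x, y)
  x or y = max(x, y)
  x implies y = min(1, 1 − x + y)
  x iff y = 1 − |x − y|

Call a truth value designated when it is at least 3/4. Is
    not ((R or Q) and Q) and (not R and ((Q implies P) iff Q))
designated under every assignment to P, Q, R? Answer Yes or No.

Counterexample: take P = 0, Q = 0, R = 0.
R or Q = 0 or 0 = 0
(R or Q) and Q = 0 and 0 = 0
not ((R or Q) and Q) = not 0 = 1
not R = not 0 = 1
Q implies P = 0 implies 0 = 1
(Q implies P) iff Q = 1 iff 0 = 0
not R and ((Q implies P) iff Q) = 1 and 0 = 0
not ((R or Q) and Q) and (not R and ((Q implies P) iff Q)) = 1 and 0 = 0
This gives 0, which is below 3/4.

No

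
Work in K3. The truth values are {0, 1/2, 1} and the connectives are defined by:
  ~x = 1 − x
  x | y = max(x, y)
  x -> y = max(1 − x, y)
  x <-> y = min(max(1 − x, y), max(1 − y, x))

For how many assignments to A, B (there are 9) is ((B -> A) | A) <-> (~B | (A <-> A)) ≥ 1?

A = 0, B = 0 ↦ 1  ≥
A = 0, B = 1/2 ↦ 1/2  <
A = 0, B = 1 ↦ 0  <
A = 1/2, B = 0 ↦ 1  ≥
A = 1/2, B = 1/2 ↦ 1/2  <
A = 1/2, B = 1 ↦ 1/2  <
A = 1, B = 0 ↦ 1  ≥
A = 1, B = 1/2 ↦ 1  ≥
A = 1, B = 1 ↦ 1  ≥
So 5 of the 9 assignments meet the threshold.

5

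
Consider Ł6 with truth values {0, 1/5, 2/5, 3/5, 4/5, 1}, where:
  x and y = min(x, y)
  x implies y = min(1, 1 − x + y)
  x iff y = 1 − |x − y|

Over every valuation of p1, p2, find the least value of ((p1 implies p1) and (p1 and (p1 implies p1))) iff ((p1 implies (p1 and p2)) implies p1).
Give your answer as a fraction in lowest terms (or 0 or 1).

3/5

Take p1 = 2/5, p2 = 0:
p1 implies p1 = 2/5 implies 2/5 = 1
p1 implies p1 = 2/5 implies 2/5 = 1
p1 and (p1 implies p1) = 2/5 and 1 = 2/5
(p1 implies p1) and (p1 and (p1 implies p1)) = 1 and 2/5 = 2/5
p1 and p2 = 2/5 and 0 = 0
p1 implies (p1 and p2) = 2/5 implies 0 = 3/5
(p1 implies (p1 and p2)) implies p1 = 3/5 implies 2/5 = 4/5
((p1 implies p1) and (p1 and (p1 implies p1))) iff ((p1 implies (p1 and p2)) implies p1) = 2/5 iff 4/5 = 3/5
No assignment yields a value below 3/5, so this is the minimum.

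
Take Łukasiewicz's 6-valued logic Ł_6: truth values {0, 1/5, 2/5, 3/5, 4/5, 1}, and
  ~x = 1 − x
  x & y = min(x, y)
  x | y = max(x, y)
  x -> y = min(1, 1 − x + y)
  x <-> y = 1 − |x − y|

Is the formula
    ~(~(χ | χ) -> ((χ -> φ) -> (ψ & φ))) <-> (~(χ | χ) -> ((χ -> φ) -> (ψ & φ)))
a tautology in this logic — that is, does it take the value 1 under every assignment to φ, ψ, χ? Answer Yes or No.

No

Counterexample: take φ = 0, ψ = 0, χ = 0.
χ | χ = 0 | 0 = 0
~(χ | χ) = ~0 = 1
χ -> φ = 0 -> 0 = 1
ψ & φ = 0 & 0 = 0
(χ -> φ) -> (ψ & φ) = 1 -> 0 = 0
~(χ | χ) -> ((χ -> φ) -> (ψ & φ)) = 1 -> 0 = 0
~(~(χ | χ) -> ((χ -> φ) -> (ψ & φ))) = ~0 = 1
χ | χ = 0 | 0 = 0
~(χ | χ) = ~0 = 1
χ -> φ = 0 -> 0 = 1
ψ & φ = 0 & 0 = 0
(χ -> φ) -> (ψ & φ) = 1 -> 0 = 0
~(χ | χ) -> ((χ -> φ) -> (ψ & φ)) = 1 -> 0 = 0
~(~(χ | χ) -> ((χ -> φ) -> (ψ & φ))) <-> (~(χ | χ) -> ((χ -> φ) -> (ψ & φ))) = 1 <-> 0 = 0
This gives 0 ≠ 1.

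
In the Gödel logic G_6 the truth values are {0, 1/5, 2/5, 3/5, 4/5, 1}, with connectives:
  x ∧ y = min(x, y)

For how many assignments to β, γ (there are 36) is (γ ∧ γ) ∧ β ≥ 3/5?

9

value 1: 1 assignment (counts)
value 4/5: 3 assignments (counts)
value 3/5: 5 assignments (counts)
value 2/5: 7 assignments
value 1/5: 9 assignments
value 0: 11 assignments
So 9 of the 36 assignments meet the threshold.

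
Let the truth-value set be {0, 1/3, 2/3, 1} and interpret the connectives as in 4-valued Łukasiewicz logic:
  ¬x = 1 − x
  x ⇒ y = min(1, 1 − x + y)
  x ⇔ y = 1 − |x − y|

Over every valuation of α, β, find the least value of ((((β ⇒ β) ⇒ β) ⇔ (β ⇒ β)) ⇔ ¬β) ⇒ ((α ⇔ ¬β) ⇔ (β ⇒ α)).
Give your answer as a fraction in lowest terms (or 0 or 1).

2/3

Take α = 1, β = 2/3:
β ⇒ β = 2/3 ⇒ 2/3 = 1
(β ⇒ β) ⇒ β = 1 ⇒ 2/3 = 2/3
β ⇒ β = 2/3 ⇒ 2/3 = 1
((β ⇒ β) ⇒ β) ⇔ (β ⇒ β) = 2/3 ⇔ 1 = 2/3
¬β = ¬2/3 = 1/3
(((β ⇒ β) ⇒ β) ⇔ (β ⇒ β)) ⇔ ¬β = 2/3 ⇔ 1/3 = 2/3
¬β = ¬2/3 = 1/3
α ⇔ ¬β = 1 ⇔ 1/3 = 1/3
β ⇒ α = 2/3 ⇒ 1 = 1
(α ⇔ ¬β) ⇔ (β ⇒ α) = 1/3 ⇔ 1 = 1/3
((((β ⇒ β) ⇒ β) ⇔ (β ⇒ β)) ⇔ ¬β) ⇒ ((α ⇔ ¬β) ⇔ (β ⇒ α)) = 2/3 ⇒ 1/3 = 2/3
No assignment yields a value below 2/3, so this is the minimum.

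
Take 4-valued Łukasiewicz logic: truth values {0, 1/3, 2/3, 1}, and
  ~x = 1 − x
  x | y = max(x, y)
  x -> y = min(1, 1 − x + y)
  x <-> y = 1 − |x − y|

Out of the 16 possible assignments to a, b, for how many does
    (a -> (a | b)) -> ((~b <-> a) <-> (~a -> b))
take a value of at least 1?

a = 0, b = 0 ↦ 1  ≥
a = 0, b = 1/3 ↦ 1  ≥
a = 0, b = 2/3 ↦ 1  ≥
a = 0, b = 1 ↦ 1  ≥
a = 1/3, b = 0 ↦ 1  ≥
a = 1/3, b = 1/3 ↦ 1  ≥
a = 1/3, b = 2/3 ↦ 1  ≥
a = 1/3, b = 1 ↦ 2/3  <
a = 2/3, b = 0 ↦ 1  ≥
a = 2/3, b = 1/3 ↦ 1  ≥
a = 2/3, b = 2/3 ↦ 2/3  <
a = 2/3, b = 1 ↦ 1/3  <
a = 1, b = 0 ↦ 1  ≥
a = 1, b = 1/3 ↦ 2/3  <
a = 1, b = 2/3 ↦ 1/3  <
a = 1, b = 1 ↦ 0  <
So 10 of the 16 assignments meet the threshold.

10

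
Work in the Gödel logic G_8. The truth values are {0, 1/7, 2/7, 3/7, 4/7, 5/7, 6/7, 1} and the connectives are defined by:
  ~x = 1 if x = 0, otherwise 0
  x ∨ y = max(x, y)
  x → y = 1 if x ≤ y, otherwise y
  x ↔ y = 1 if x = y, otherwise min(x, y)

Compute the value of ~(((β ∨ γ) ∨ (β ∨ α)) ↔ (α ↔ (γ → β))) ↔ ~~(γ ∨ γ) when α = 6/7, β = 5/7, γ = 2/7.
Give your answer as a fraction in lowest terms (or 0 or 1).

0

β ∨ γ = 5/7 ∨ 2/7 = 5/7
β ∨ α = 5/7 ∨ 6/7 = 6/7
(β ∨ γ) ∨ (β ∨ α) = 5/7 ∨ 6/7 = 6/7
γ → β = 2/7 → 5/7 = 1
α ↔ (γ → β) = 6/7 ↔ 1 = 6/7
((β ∨ γ) ∨ (β ∨ α)) ↔ (α ↔ (γ → β)) = 6/7 ↔ 6/7 = 1
~(((β ∨ γ) ∨ (β ∨ α)) ↔ (α ↔ (γ → β))) = ~1 = 0
γ ∨ γ = 2/7 ∨ 2/7 = 2/7
~(γ ∨ γ) = ~2/7 = 0
~~(γ ∨ γ) = ~0 = 1
~(((β ∨ γ) ∨ (β ∨ α)) ↔ (α ↔ (γ → β))) ↔ ~~(γ ∨ γ) = 0 ↔ 1 = 0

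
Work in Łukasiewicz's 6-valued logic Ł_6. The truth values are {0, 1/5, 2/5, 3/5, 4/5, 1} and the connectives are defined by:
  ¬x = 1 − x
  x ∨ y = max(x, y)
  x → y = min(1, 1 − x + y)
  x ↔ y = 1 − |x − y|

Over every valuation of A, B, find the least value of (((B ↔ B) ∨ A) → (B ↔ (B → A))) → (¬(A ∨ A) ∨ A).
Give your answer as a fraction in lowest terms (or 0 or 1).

3/5

Take A = 3/5, B = 4/5:
B ↔ B = 4/5 ↔ 4/5 = 1
(B ↔ B) ∨ A = 1 ∨ 3/5 = 1
B → A = 4/5 → 3/5 = 4/5
B ↔ (B → A) = 4/5 ↔ 4/5 = 1
((B ↔ B) ∨ A) → (B ↔ (B → A)) = 1 → 1 = 1
A ∨ A = 3/5 ∨ 3/5 = 3/5
¬(A ∨ A) = ¬3/5 = 2/5
¬(A ∨ A) ∨ A = 2/5 ∨ 3/5 = 3/5
(((B ↔ B) ∨ A) → (B ↔ (B → A))) → (¬(A ∨ A) ∨ A) = 1 → 3/5 = 3/5
No assignment yields a value below 3/5, so this is the minimum.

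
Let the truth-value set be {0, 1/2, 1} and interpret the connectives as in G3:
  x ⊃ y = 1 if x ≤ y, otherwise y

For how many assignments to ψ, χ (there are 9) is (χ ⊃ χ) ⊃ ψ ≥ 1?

ψ = 0, χ = 0 ↦ 0  <
ψ = 0, χ = 1/2 ↦ 0  <
ψ = 0, χ = 1 ↦ 0  <
ψ = 1/2, χ = 0 ↦ 1/2  <
ψ = 1/2, χ = 1/2 ↦ 1/2  <
ψ = 1/2, χ = 1 ↦ 1/2  <
ψ = 1, χ = 0 ↦ 1  ≥
ψ = 1, χ = 1/2 ↦ 1  ≥
ψ = 1, χ = 1 ↦ 1  ≥
So 3 of the 9 assignments meet the threshold.

3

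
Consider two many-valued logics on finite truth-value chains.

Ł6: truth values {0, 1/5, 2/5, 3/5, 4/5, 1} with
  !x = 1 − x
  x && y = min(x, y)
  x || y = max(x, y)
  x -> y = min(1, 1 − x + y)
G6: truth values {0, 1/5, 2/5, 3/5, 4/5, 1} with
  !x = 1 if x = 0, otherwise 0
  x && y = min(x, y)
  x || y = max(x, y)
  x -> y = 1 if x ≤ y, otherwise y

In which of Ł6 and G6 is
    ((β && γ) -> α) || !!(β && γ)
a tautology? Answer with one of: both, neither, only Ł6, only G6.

In Ł6: at α = 0, β = 1/5, γ = 1/5 the value is 4/5 — not a tautology.
In G6: every assignment gives 1 — tautology.

only G6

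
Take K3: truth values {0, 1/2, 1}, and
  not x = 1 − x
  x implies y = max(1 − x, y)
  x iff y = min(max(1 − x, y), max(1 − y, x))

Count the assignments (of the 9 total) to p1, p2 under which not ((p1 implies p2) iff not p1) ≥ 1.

1

p1 = 0, p2 = 0 ↦ 0  <
p1 = 0, p2 = 1/2 ↦ 0  <
p1 = 0, p2 = 1 ↦ 0  <
p1 = 1/2, p2 = 0 ↦ 1/2  <
p1 = 1/2, p2 = 1/2 ↦ 1/2  <
p1 = 1/2, p2 = 1 ↦ 1/2  <
p1 = 1, p2 = 0 ↦ 0  <
p1 = 1, p2 = 1/2 ↦ 1/2  <
p1 = 1, p2 = 1 ↦ 1  ≥
So 1 of the 9 assignments meets the threshold.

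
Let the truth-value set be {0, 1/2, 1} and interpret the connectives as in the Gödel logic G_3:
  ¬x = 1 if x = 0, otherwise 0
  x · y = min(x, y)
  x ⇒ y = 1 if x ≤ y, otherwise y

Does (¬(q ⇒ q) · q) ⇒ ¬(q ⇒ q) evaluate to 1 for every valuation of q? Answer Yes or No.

q = 0 ↦ 1
q = 1/2 ↦ 1
q = 1 ↦ 1
Every assignment gives a value ≥ 1.

Yes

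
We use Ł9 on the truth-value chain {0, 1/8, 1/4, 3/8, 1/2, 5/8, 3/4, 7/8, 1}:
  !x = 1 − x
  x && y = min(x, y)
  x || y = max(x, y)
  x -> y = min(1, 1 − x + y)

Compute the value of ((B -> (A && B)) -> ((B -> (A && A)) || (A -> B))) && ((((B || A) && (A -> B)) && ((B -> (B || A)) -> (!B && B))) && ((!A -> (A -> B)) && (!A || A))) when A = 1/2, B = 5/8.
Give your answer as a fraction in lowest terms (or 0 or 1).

3/8

A && B = 1/2 && 5/8 = 1/2
B -> (A && B) = 5/8 -> 1/2 = 7/8
A && A = 1/2 && 1/2 = 1/2
B -> (A && A) = 5/8 -> 1/2 = 7/8
A -> B = 1/2 -> 5/8 = 1
(B -> (A && A)) || (A -> B) = 7/8 || 1 = 1
(B -> (A && B)) -> ((B -> (A && A)) || (A -> B)) = 7/8 -> 1 = 1
B || A = 5/8 || 1/2 = 5/8
A -> B = 1/2 -> 5/8 = 1
(B || A) && (A -> B) = 5/8 && 1 = 5/8
B || A = 5/8 || 1/2 = 5/8
B -> (B || A) = 5/8 -> 5/8 = 1
!B = !5/8 = 3/8
!B && B = 3/8 && 5/8 = 3/8
(B -> (B || A)) -> (!B && B) = 1 -> 3/8 = 3/8
((B || A) && (A -> B)) && ((B -> (B || A)) -> (!B && B)) = 5/8 && 3/8 = 3/8
!A = !1/2 = 1/2
A -> B = 1/2 -> 5/8 = 1
!A -> (A -> B) = 1/2 -> 1 = 1
!A = !1/2 = 1/2
!A || A = 1/2 || 1/2 = 1/2
(!A -> (A -> B)) && (!A || A) = 1 && 1/2 = 1/2
(((B || A) && (A -> B)) && ((B -> (B || A)) -> (!B && B))) && ((!A -> (A -> B)) && (!A || A)) = 3/8 && 1/2 = 3/8
((B -> (A && B)) -> ((B -> (A && A)) || (A -> B))) && ((((B || A) && (A -> B)) && ((B -> (B || A)) -> (!B && B))) && ((!A -> (A -> B)) && (!A || A))) = 1 && 3/8 = 3/8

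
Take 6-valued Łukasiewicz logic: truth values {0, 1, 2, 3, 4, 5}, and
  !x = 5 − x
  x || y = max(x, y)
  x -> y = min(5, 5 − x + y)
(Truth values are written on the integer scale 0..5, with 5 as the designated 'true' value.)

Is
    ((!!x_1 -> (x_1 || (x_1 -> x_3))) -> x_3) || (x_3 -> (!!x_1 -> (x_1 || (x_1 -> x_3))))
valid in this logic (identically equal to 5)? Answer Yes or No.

Yes

At x_1 = 4, x_3 = 0, for instance:
!x_1 = !4 = 1
!!x_1 = !1 = 4
x_1 -> x_3 = 4 -> 0 = 1
x_1 || (x_1 -> x_3) = 4 || 1 = 4
!!x_1 -> (x_1 || (x_1 -> x_3)) = 4 -> 4 = 5
(!!x_1 -> (x_1 || (x_1 -> x_3))) -> x_3 = 5 -> 0 = 0
x_3 -> (!!x_1 -> (x_1 || (x_1 -> x_3))) = 0 -> 5 = 5
((!!x_1 -> (x_1 || (x_1 -> x_3))) -> x_3) || (x_3 -> (!!x_1 -> (x_1 || (x_1 -> x_3)))) = 0 || 5 = 5
and checking the remaining 35 assignments likewise gives ≥ 5 in every case.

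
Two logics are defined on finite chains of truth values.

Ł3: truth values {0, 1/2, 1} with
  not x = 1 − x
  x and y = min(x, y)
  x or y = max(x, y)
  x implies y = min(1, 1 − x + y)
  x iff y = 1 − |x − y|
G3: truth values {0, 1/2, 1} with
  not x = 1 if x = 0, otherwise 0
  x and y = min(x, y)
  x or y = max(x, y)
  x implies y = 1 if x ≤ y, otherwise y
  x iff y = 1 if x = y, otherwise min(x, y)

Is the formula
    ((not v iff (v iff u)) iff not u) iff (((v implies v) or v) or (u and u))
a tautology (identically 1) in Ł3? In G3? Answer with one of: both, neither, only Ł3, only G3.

only G3

In Ł3: at u = 1, v = 1/2 the value is 0 — not a tautology.
In G3: every assignment gives 1 — tautology.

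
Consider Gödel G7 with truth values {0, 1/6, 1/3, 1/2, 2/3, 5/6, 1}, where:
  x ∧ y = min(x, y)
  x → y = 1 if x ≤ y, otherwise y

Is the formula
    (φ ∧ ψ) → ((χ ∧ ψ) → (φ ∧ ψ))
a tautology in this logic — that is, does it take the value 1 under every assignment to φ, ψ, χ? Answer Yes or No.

Yes

At φ = 2/3, ψ = 5/6, χ = 1/6, for instance:
φ ∧ ψ = 2/3 ∧ 5/6 = 2/3
χ ∧ ψ = 1/6 ∧ 5/6 = 1/6
(χ ∧ ψ) → (φ ∧ ψ) = 1/6 → 2/3 = 1
(φ ∧ ψ) → ((χ ∧ ψ) → (φ ∧ ψ)) = 2/3 → 1 = 1
and checking the remaining 342 assignments likewise gives ≥ 1 in every case.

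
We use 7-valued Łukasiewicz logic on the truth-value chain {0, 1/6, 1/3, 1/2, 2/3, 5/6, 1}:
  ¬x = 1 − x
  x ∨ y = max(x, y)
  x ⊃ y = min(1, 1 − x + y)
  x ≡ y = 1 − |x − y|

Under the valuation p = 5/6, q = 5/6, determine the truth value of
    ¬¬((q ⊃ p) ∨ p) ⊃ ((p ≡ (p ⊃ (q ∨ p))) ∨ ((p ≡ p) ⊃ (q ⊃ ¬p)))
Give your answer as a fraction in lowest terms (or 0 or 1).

5/6

q ⊃ p = 5/6 ⊃ 5/6 = 1
(q ⊃ p) ∨ p = 1 ∨ 5/6 = 1
¬((q ⊃ p) ∨ p) = ¬1 = 0
¬¬((q ⊃ p) ∨ p) = ¬0 = 1
q ∨ p = 5/6 ∨ 5/6 = 5/6
p ⊃ (q ∨ p) = 5/6 ⊃ 5/6 = 1
p ≡ (p ⊃ (q ∨ p)) = 5/6 ≡ 1 = 5/6
p ≡ p = 5/6 ≡ 5/6 = 1
¬p = ¬5/6 = 1/6
q ⊃ ¬p = 5/6 ⊃ 1/6 = 1/3
(p ≡ p) ⊃ (q ⊃ ¬p) = 1 ⊃ 1/3 = 1/3
(p ≡ (p ⊃ (q ∨ p))) ∨ ((p ≡ p) ⊃ (q ⊃ ¬p)) = 5/6 ∨ 1/3 = 5/6
¬¬((q ⊃ p) ∨ p) ⊃ ((p ≡ (p ⊃ (q ∨ p))) ∨ ((p ≡ p) ⊃ (q ⊃ ¬p))) = 1 ⊃ 5/6 = 5/6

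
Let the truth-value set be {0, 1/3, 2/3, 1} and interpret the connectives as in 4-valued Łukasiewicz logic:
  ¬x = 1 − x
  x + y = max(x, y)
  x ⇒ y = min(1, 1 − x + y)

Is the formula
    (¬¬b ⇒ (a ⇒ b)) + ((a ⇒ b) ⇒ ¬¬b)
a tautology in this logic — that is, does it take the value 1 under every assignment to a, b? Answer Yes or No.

a = 0, b = 0 ↦ 1
a = 0, b = 1/3 ↦ 1
a = 0, b = 2/3 ↦ 1
a = 0, b = 1 ↦ 1
a = 1/3, b = 0 ↦ 1
a = 1/3, b = 1/3 ↦ 1
a = 1/3, b = 2/3 ↦ 1
a = 1/3, b = 1 ↦ 1
a = 2/3, b = 0 ↦ 1
a = 2/3, b = 1/3 ↦ 1
a = 2/3, b = 2/3 ↦ 1
a = 2/3, b = 1 ↦ 1
a = 1, b = 0 ↦ 1
a = 1, b = 1/3 ↦ 1
a = 1, b = 2/3 ↦ 1
a = 1, b = 1 ↦ 1
Every assignment gives a value ≥ 1.

Yes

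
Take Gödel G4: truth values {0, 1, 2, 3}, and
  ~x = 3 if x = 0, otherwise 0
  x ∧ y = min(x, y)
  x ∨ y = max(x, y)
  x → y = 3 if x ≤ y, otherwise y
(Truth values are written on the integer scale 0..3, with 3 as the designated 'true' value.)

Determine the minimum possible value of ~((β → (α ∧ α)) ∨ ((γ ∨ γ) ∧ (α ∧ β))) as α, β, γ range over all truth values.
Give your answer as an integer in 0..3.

Take α = 0, β = 0, γ = 0:
α ∧ α = 0 ∧ 0 = 0
β → (α ∧ α) = 0 → 0 = 3
γ ∨ γ = 0 ∨ 0 = 0
α ∧ β = 0 ∧ 0 = 0
(γ ∨ γ) ∧ (α ∧ β) = 0 ∧ 0 = 0
(β → (α ∧ α)) ∨ ((γ ∨ γ) ∧ (α ∧ β)) = 3 ∨ 0 = 3
~((β → (α ∧ α)) ∨ ((γ ∨ γ) ∧ (α ∧ β))) = ~3 = 0
No assignment yields a value below 0, so this is the minimum.

0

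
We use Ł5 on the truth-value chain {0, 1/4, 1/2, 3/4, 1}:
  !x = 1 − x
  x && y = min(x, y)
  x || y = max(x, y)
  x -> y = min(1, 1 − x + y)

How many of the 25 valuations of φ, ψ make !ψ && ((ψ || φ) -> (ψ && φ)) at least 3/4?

5

value 1: 1 assignment (counts)
value 3/4: 4 assignments (counts)
value 1/2: 7 assignments
value 1/4: 7 assignments
value 0: 6 assignments
So 5 of the 25 assignments meet the threshold.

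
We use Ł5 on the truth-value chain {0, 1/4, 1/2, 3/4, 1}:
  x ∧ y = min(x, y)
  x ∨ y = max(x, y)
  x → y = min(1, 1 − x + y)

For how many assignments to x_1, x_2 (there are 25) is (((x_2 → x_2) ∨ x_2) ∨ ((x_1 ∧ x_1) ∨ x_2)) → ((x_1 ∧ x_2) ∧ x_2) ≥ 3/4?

value 1: 1 assignment (counts)
value 3/4: 3 assignments (counts)
value 1/2: 5 assignments
value 1/4: 7 assignments
value 0: 9 assignments
So 4 of the 25 assignments meet the threshold.

4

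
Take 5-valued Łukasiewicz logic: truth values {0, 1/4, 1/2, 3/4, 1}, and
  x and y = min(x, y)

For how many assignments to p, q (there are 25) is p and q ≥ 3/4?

value 1: 1 assignment (counts)
value 3/4: 3 assignments (counts)
value 1/2: 5 assignments
value 1/4: 7 assignments
value 0: 9 assignments
So 4 of the 25 assignments meet the threshold.

4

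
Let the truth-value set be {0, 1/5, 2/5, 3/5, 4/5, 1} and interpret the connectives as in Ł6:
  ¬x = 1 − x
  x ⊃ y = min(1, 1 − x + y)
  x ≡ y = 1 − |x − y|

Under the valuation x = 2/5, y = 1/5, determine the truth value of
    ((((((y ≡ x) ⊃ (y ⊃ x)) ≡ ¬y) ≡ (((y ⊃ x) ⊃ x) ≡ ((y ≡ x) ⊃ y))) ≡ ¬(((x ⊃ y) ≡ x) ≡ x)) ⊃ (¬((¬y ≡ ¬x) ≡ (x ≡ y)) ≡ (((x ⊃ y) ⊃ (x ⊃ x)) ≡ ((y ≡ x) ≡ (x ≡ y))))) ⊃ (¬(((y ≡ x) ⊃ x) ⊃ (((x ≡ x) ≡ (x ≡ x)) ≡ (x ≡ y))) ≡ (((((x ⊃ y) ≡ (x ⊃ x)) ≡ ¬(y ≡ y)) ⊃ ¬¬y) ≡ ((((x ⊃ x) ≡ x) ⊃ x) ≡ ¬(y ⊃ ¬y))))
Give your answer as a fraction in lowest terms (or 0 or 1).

y ≡ x = 1/5 ≡ 2/5 = 4/5
y ⊃ x = 1/5 ⊃ 2/5 = 1
(y ≡ x) ⊃ (y ⊃ x) = 4/5 ⊃ 1 = 1
¬y = ¬1/5 = 4/5
((y ≡ x) ⊃ (y ⊃ x)) ≡ ¬y = 1 ≡ 4/5 = 4/5
y ⊃ x = 1/5 ⊃ 2/5 = 1
(y ⊃ x) ⊃ x = 1 ⊃ 2/5 = 2/5
y ≡ x = 1/5 ≡ 2/5 = 4/5
(y ≡ x) ⊃ y = 4/5 ⊃ 1/5 = 2/5
((y ⊃ x) ⊃ x) ≡ ((y ≡ x) ⊃ y) = 2/5 ≡ 2/5 = 1
(((y ≡ x) ⊃ (y ⊃ x)) ≡ ¬y) ≡ (((y ⊃ x) ⊃ x) ≡ ((y ≡ x) ⊃ y)) = 4/5 ≡ 1 = 4/5
x ⊃ y = 2/5 ⊃ 1/5 = 4/5
(x ⊃ y) ≡ x = 4/5 ≡ 2/5 = 3/5
((x ⊃ y) ≡ x) ≡ x = 3/5 ≡ 2/5 = 4/5
¬(((x ⊃ y) ≡ x) ≡ x) = ¬4/5 = 1/5
((((y ≡ x) ⊃ (y ⊃ x)) ≡ ¬y) ≡ (((y ⊃ x) ⊃ x) ≡ ((y ≡ x) ⊃ y))) ≡ ¬(((x ⊃ y) ≡ x) ≡ x) = 4/5 ≡ 1/5 = 2/5
¬y = ¬1/5 = 4/5
¬x = ¬2/5 = 3/5
¬y ≡ ¬x = 4/5 ≡ 3/5 = 4/5
x ≡ y = 2/5 ≡ 1/5 = 4/5
(¬y ≡ ¬x) ≡ (x ≡ y) = 4/5 ≡ 4/5 = 1
¬((¬y ≡ ¬x) ≡ (x ≡ y)) = ¬1 = 0
x ⊃ y = 2/5 ⊃ 1/5 = 4/5
x ⊃ x = 2/5 ⊃ 2/5 = 1
(x ⊃ y) ⊃ (x ⊃ x) = 4/5 ⊃ 1 = 1
y ≡ x = 1/5 ≡ 2/5 = 4/5
x ≡ y = 2/5 ≡ 1/5 = 4/5
(y ≡ x) ≡ (x ≡ y) = 4/5 ≡ 4/5 = 1
((x ⊃ y) ⊃ (x ⊃ x)) ≡ ((y ≡ x) ≡ (x ≡ y)) = 1 ≡ 1 = 1
¬((¬y ≡ ¬x) ≡ (x ≡ y)) ≡ (((x ⊃ y) ⊃ (x ⊃ x)) ≡ ((y ≡ x) ≡ (x ≡ y))) = 0 ≡ 1 = 0
(((((y ≡ x) ⊃ (y ⊃ x)) ≡ ¬y) ≡ (((y ⊃ x) ⊃ x) ≡ ((y ≡ x) ⊃ y))) ≡ ¬(((x ⊃ y) ≡ x) ≡ x)) ⊃ (¬((¬y ≡ ¬x) ≡ (x ≡ y)) ≡ (((x ⊃ y) ⊃ (x ⊃ x)) ≡ ((y ≡ x) ≡ (x ≡ y)))) = 2/5 ⊃ 0 = 3/5
y ≡ x = 1/5 ≡ 2/5 = 4/5
(y ≡ x) ⊃ x = 4/5 ⊃ 2/5 = 3/5
x ≡ x = 2/5 ≡ 2/5 = 1
x ≡ x = 2/5 ≡ 2/5 = 1
(x ≡ x) ≡ (x ≡ x) = 1 ≡ 1 = 1
x ≡ y = 2/5 ≡ 1/5 = 4/5
((x ≡ x) ≡ (x ≡ x)) ≡ (x ≡ y) = 1 ≡ 4/5 = 4/5
((y ≡ x) ⊃ x) ⊃ (((x ≡ x) ≡ (x ≡ x)) ≡ (x ≡ y)) = 3/5 ⊃ 4/5 = 1
¬(((y ≡ x) ⊃ x) ⊃ (((x ≡ x) ≡ (x ≡ x)) ≡ (x ≡ y))) = ¬1 = 0
x ⊃ y = 2/5 ⊃ 1/5 = 4/5
x ⊃ x = 2/5 ⊃ 2/5 = 1
(x ⊃ y) ≡ (x ⊃ x) = 4/5 ≡ 1 = 4/5
y ≡ y = 1/5 ≡ 1/5 = 1
¬(y ≡ y) = ¬1 = 0
((x ⊃ y) ≡ (x ⊃ x)) ≡ ¬(y ≡ y) = 4/5 ≡ 0 = 1/5
¬y = ¬1/5 = 4/5
¬¬y = ¬4/5 = 1/5
(((x ⊃ y) ≡ (x ⊃ x)) ≡ ¬(y ≡ y)) ⊃ ¬¬y = 1/5 ⊃ 1/5 = 1
x ⊃ x = 2/5 ⊃ 2/5 = 1
(x ⊃ x) ≡ x = 1 ≡ 2/5 = 2/5
((x ⊃ x) ≡ x) ⊃ x = 2/5 ⊃ 2/5 = 1
¬y = ¬1/5 = 4/5
y ⊃ ¬y = 1/5 ⊃ 4/5 = 1
¬(y ⊃ ¬y) = ¬1 = 0
(((x ⊃ x) ≡ x) ⊃ x) ≡ ¬(y ⊃ ¬y) = 1 ≡ 0 = 0
((((x ⊃ y) ≡ (x ⊃ x)) ≡ ¬(y ≡ y)) ⊃ ¬¬y) ≡ ((((x ⊃ x) ≡ x) ⊃ x) ≡ ¬(y ⊃ ¬y)) = 1 ≡ 0 = 0
¬(((y ≡ x) ⊃ x) ⊃ (((x ≡ x) ≡ (x ≡ x)) ≡ (x ≡ y))) ≡ (((((x ⊃ y) ≡ (x ⊃ x)) ≡ ¬(y ≡ y)) ⊃ ¬¬y) ≡ ((((x ⊃ x) ≡ x) ⊃ x) ≡ ¬(y ⊃ ¬y))) = 0 ≡ 0 = 1
((((((y ≡ x) ⊃ (y ⊃ x)) ≡ ¬y) ≡ (((y ⊃ x) ⊃ x) ≡ ((y ≡ x) ⊃ y))) ≡ ¬(((x ⊃ y) ≡ x) ≡ x)) ⊃ (¬((¬y ≡ ¬x) ≡ (x ≡ y)) ≡ (((x ⊃ y) ⊃ (x ⊃ x)) ≡ ((y ≡ x) ≡ (x ≡ y))))) ⊃ (¬(((y ≡ x) ⊃ x) ⊃ (((x ≡ x) ≡ (x ≡ x)) ≡ (x ≡ y))) ≡ (((((x ⊃ y) ≡ (x ⊃ x)) ≡ ¬(y ≡ y)) ⊃ ¬¬y) ≡ ((((x ⊃ x) ≡ x) ⊃ x) ≡ ¬(y ⊃ ¬y)))) = 3/5 ⊃ 1 = 1

1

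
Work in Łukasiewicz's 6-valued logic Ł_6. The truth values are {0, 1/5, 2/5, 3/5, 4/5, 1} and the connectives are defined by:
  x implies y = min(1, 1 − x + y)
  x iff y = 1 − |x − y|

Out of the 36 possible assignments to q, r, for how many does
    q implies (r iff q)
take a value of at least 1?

value 1: 27 assignments (counts)
value 4/5: 3 assignments
value 3/5: 2 assignments
value 2/5: 2 assignments
value 1/5: 1 assignment
value 0: 1 assignment
So 27 of the 36 assignments meet the threshold.

27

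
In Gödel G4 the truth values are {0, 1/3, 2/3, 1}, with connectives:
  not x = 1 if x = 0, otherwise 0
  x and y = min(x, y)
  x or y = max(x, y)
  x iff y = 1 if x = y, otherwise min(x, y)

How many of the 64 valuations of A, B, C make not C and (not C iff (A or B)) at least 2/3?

value 1: 7 assignments (counts)
value 2/3: 5 assignments (counts)
value 1/3: 3 assignments
value 0: 49 assignments
So 12 of the 64 assignments meet the threshold.

12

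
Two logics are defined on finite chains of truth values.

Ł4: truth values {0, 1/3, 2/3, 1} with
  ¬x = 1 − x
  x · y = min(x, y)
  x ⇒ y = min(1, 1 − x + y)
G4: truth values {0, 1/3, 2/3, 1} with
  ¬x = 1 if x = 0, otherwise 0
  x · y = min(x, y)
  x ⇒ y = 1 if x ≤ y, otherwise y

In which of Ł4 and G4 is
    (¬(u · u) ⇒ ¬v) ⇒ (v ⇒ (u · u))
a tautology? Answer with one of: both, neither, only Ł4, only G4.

only Ł4

In Ł4: every assignment gives 1 — tautology.
In G4: at u = 1/3, v = 2/3 the value is 1/3 — not a tautology.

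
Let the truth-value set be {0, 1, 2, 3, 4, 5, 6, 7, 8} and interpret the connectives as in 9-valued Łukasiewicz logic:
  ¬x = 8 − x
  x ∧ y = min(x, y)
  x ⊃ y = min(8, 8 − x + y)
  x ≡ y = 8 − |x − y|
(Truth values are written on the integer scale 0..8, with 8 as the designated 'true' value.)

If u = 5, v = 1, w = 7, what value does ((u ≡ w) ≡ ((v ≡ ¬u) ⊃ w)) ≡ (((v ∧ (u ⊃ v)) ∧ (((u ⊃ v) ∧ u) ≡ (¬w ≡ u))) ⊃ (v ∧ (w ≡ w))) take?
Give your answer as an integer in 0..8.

u ≡ w = 5 ≡ 7 = 6
¬u = ¬5 = 3
v ≡ ¬u = 1 ≡ 3 = 6
(v ≡ ¬u) ⊃ w = 6 ⊃ 7 = 8
(u ≡ w) ≡ ((v ≡ ¬u) ⊃ w) = 6 ≡ 8 = 6
u ⊃ v = 5 ⊃ 1 = 4
v ∧ (u ⊃ v) = 1 ∧ 4 = 1
u ⊃ v = 5 ⊃ 1 = 4
(u ⊃ v) ∧ u = 4 ∧ 5 = 4
¬w = ¬7 = 1
¬w ≡ u = 1 ≡ 5 = 4
((u ⊃ v) ∧ u) ≡ (¬w ≡ u) = 4 ≡ 4 = 8
(v ∧ (u ⊃ v)) ∧ (((u ⊃ v) ∧ u) ≡ (¬w ≡ u)) = 1 ∧ 8 = 1
w ≡ w = 7 ≡ 7 = 8
v ∧ (w ≡ w) = 1 ∧ 8 = 1
((v ∧ (u ⊃ v)) ∧ (((u ⊃ v) ∧ u) ≡ (¬w ≡ u))) ⊃ (v ∧ (w ≡ w)) = 1 ⊃ 1 = 8
((u ≡ w) ≡ ((v ≡ ¬u) ⊃ w)) ≡ (((v ∧ (u ⊃ v)) ∧ (((u ⊃ v) ∧ u) ≡ (¬w ≡ u))) ⊃ (v ∧ (w ≡ w))) = 6 ≡ 8 = 6

6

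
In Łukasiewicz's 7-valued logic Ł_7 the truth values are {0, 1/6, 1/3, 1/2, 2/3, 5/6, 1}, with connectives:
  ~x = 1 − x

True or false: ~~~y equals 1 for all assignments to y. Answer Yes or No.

No

Counterexample: take y = 1/6.
~y = ~1/6 = 5/6
~~y = ~5/6 = 1/6
~~~y = ~1/6 = 5/6
This gives 5/6 ≠ 1.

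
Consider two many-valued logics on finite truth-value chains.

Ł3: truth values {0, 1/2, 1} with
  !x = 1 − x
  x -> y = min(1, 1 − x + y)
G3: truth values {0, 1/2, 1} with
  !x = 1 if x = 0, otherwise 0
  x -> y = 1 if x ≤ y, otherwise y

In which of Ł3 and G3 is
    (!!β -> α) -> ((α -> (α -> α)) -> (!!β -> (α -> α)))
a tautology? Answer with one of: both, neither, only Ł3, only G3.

both

In Ł3: every assignment gives 1 — tautology.
In G3: every assignment gives 1 — tautology.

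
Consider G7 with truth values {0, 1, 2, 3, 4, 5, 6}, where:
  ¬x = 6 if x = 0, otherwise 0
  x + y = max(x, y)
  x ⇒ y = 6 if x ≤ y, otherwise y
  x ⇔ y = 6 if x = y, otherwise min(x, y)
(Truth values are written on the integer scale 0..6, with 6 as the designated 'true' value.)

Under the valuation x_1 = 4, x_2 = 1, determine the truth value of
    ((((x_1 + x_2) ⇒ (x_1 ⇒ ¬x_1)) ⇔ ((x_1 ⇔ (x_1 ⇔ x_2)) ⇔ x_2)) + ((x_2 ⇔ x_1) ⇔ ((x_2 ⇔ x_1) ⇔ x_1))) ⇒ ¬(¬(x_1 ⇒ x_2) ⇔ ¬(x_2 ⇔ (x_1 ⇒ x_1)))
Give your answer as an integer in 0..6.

0

x_1 + x_2 = 4 + 1 = 4
¬x_1 = ¬4 = 0
x_1 ⇒ ¬x_1 = 4 ⇒ 0 = 0
(x_1 + x_2) ⇒ (x_1 ⇒ ¬x_1) = 4 ⇒ 0 = 0
x_1 ⇔ x_2 = 4 ⇔ 1 = 1
x_1 ⇔ (x_1 ⇔ x_2) = 4 ⇔ 1 = 1
(x_1 ⇔ (x_1 ⇔ x_2)) ⇔ x_2 = 1 ⇔ 1 = 6
((x_1 + x_2) ⇒ (x_1 ⇒ ¬x_1)) ⇔ ((x_1 ⇔ (x_1 ⇔ x_2)) ⇔ x_2) = 0 ⇔ 6 = 0
x_2 ⇔ x_1 = 1 ⇔ 4 = 1
x_2 ⇔ x_1 = 1 ⇔ 4 = 1
(x_2 ⇔ x_1) ⇔ x_1 = 1 ⇔ 4 = 1
(x_2 ⇔ x_1) ⇔ ((x_2 ⇔ x_1) ⇔ x_1) = 1 ⇔ 1 = 6
(((x_1 + x_2) ⇒ (x_1 ⇒ ¬x_1)) ⇔ ((x_1 ⇔ (x_1 ⇔ x_2)) ⇔ x_2)) + ((x_2 ⇔ x_1) ⇔ ((x_2 ⇔ x_1) ⇔ x_1)) = 0 + 6 = 6
x_1 ⇒ x_2 = 4 ⇒ 1 = 1
¬(x_1 ⇒ x_2) = ¬1 = 0
x_1 ⇒ x_1 = 4 ⇒ 4 = 6
x_2 ⇔ (x_1 ⇒ x_1) = 1 ⇔ 6 = 1
¬(x_2 ⇔ (x_1 ⇒ x_1)) = ¬1 = 0
¬(x_1 ⇒ x_2) ⇔ ¬(x_2 ⇔ (x_1 ⇒ x_1)) = 0 ⇔ 0 = 6
¬(¬(x_1 ⇒ x_2) ⇔ ¬(x_2 ⇔ (x_1 ⇒ x_1))) = ¬6 = 0
((((x_1 + x_2) ⇒ (x_1 ⇒ ¬x_1)) ⇔ ((x_1 ⇔ (x_1 ⇔ x_2)) ⇔ x_2)) + ((x_2 ⇔ x_1) ⇔ ((x_2 ⇔ x_1) ⇔ x_1))) ⇒ ¬(¬(x_1 ⇒ x_2) ⇔ ¬(x_2 ⇔ (x_1 ⇒ x_1))) = 6 ⇒ 0 = 0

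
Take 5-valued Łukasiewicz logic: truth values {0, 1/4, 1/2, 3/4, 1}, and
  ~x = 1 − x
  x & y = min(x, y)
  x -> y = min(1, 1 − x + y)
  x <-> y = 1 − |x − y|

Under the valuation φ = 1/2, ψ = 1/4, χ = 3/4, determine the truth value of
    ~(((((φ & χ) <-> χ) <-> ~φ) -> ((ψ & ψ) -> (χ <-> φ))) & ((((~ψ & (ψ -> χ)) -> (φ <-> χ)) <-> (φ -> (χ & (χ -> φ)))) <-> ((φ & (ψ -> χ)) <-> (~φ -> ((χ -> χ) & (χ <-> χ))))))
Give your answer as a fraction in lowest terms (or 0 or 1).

1/2

φ & χ = 1/2 & 3/4 = 1/2
(φ & χ) <-> χ = 1/2 <-> 3/4 = 3/4
~φ = ~1/2 = 1/2
((φ & χ) <-> χ) <-> ~φ = 3/4 <-> 1/2 = 3/4
ψ & ψ = 1/4 & 1/4 = 1/4
χ <-> φ = 3/4 <-> 1/2 = 3/4
(ψ & ψ) -> (χ <-> φ) = 1/4 -> 3/4 = 1
(((φ & χ) <-> χ) <-> ~φ) -> ((ψ & ψ) -> (χ <-> φ)) = 3/4 -> 1 = 1
~ψ = ~1/4 = 3/4
ψ -> χ = 1/4 -> 3/4 = 1
~ψ & (ψ -> χ) = 3/4 & 1 = 3/4
φ <-> χ = 1/2 <-> 3/4 = 3/4
(~ψ & (ψ -> χ)) -> (φ <-> χ) = 3/4 -> 3/4 = 1
χ -> φ = 3/4 -> 1/2 = 3/4
χ & (χ -> φ) = 3/4 & 3/4 = 3/4
φ -> (χ & (χ -> φ)) = 1/2 -> 3/4 = 1
((~ψ & (ψ -> χ)) -> (φ <-> χ)) <-> (φ -> (χ & (χ -> φ))) = 1 <-> 1 = 1
ψ -> χ = 1/4 -> 3/4 = 1
φ & (ψ -> χ) = 1/2 & 1 = 1/2
~φ = ~1/2 = 1/2
χ -> χ = 3/4 -> 3/4 = 1
χ <-> χ = 3/4 <-> 3/4 = 1
(χ -> χ) & (χ <-> χ) = 1 & 1 = 1
~φ -> ((χ -> χ) & (χ <-> χ)) = 1/2 -> 1 = 1
(φ & (ψ -> χ)) <-> (~φ -> ((χ -> χ) & (χ <-> χ))) = 1/2 <-> 1 = 1/2
(((~ψ & (ψ -> χ)) -> (φ <-> χ)) <-> (φ -> (χ & (χ -> φ)))) <-> ((φ & (ψ -> χ)) <-> (~φ -> ((χ -> χ) & (χ <-> χ)))) = 1 <-> 1/2 = 1/2
((((φ & χ) <-> χ) <-> ~φ) -> ((ψ & ψ) -> (χ <-> φ))) & ((((~ψ & (ψ -> χ)) -> (φ <-> χ)) <-> (φ -> (χ & (χ -> φ)))) <-> ((φ & (ψ -> χ)) <-> (~φ -> ((χ -> χ) & (χ <-> χ))))) = 1 & 1/2 = 1/2
~(((((φ & χ) <-> χ) <-> ~φ) -> ((ψ & ψ) -> (χ <-> φ))) & ((((~ψ & (ψ -> χ)) -> (φ <-> χ)) <-> (φ -> (χ & (χ -> φ)))) <-> ((φ & (ψ -> χ)) <-> (~φ -> ((χ -> χ) & (χ <-> χ)))))) = ~1/2 = 1/2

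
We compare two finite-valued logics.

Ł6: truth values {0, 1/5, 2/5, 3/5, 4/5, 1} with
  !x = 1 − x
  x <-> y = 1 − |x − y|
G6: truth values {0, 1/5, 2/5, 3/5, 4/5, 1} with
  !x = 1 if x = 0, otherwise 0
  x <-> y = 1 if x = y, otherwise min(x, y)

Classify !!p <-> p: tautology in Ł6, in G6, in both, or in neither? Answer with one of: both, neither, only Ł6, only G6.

only Ł6

In Ł6: every assignment gives 1 — tautology.
In G6: at p = 1/5 the value is 1/5 — not a tautology.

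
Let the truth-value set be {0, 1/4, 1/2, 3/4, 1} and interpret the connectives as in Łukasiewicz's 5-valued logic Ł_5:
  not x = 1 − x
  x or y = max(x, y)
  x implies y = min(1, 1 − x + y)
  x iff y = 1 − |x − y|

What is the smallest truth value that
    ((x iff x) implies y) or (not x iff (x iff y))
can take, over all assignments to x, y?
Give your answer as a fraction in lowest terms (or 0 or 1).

Take x = 0, y = 1/2:
x iff x = 0 iff 0 = 1
(x iff x) implies y = 1 implies 1/2 = 1/2
not x = not 0 = 1
x iff y = 0 iff 1/2 = 1/2
not x iff (x iff y) = 1 iff 1/2 = 1/2
((x iff x) implies y) or (not x iff (x iff y)) = 1/2 or 1/2 = 1/2
No assignment yields a value below 1/2, so this is the minimum.

1/2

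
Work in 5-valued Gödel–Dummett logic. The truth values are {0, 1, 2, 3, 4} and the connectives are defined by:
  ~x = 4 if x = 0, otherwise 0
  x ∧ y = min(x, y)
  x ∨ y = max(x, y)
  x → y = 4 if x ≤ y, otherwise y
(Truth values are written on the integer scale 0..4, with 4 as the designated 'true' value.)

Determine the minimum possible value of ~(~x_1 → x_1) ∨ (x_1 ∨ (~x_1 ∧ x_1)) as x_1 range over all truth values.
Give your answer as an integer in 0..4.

1

Take x_1 = 1:
~x_1 = ~1 = 0
~x_1 → x_1 = 0 → 1 = 4
~(~x_1 → x_1) = ~4 = 0
~x_1 = ~1 = 0
~x_1 ∧ x_1 = 0 ∧ 1 = 0
x_1 ∨ (~x_1 ∧ x_1) = 1 ∨ 0 = 1
~(~x_1 → x_1) ∨ (x_1 ∨ (~x_1 ∧ x_1)) = 0 ∨ 1 = 1
No assignment yields a value below 1, so this is the minimum.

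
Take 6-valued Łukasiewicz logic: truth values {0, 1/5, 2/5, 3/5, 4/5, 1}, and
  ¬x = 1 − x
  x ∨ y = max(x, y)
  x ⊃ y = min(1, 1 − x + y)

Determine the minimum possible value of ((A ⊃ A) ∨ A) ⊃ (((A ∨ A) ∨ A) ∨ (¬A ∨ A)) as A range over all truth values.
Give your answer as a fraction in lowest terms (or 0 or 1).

Take A = 2/5:
A ⊃ A = 2/5 ⊃ 2/5 = 1
(A ⊃ A) ∨ A = 1 ∨ 2/5 = 1
A ∨ A = 2/5 ∨ 2/5 = 2/5
(A ∨ A) ∨ A = 2/5 ∨ 2/5 = 2/5
¬A = ¬2/5 = 3/5
¬A ∨ A = 3/5 ∨ 2/5 = 3/5
((A ∨ A) ∨ A) ∨ (¬A ∨ A) = 2/5 ∨ 3/5 = 3/5
((A ⊃ A) ∨ A) ⊃ (((A ∨ A) ∨ A) ∨ (¬A ∨ A)) = 1 ⊃ 3/5 = 3/5
No assignment yields a value below 3/5, so this is the minimum.

3/5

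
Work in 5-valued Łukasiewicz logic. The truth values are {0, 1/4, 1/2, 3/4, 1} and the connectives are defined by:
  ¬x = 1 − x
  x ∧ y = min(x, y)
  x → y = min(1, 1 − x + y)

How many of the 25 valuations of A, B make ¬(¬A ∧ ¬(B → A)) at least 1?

15

value 1: 15 assignments (counts)
value 3/4: 4 assignments
value 1/2: 3 assignments
value 1/4: 2 assignments
value 0: 1 assignment
So 15 of the 25 assignments meet the threshold.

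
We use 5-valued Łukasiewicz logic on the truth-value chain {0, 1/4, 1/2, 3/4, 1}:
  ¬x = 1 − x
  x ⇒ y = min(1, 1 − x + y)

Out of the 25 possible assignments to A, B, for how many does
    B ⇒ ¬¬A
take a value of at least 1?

value 1: 15 assignments (counts)
value 3/4: 4 assignments
value 1/2: 3 assignments
value 1/4: 2 assignments
value 0: 1 assignment
So 15 of the 25 assignments meet the threshold.

15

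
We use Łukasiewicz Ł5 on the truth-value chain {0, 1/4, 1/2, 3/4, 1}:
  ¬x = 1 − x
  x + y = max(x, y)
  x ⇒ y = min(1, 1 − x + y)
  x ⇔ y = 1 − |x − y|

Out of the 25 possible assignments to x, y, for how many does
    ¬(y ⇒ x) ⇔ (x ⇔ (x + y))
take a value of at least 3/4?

value 1: 3 assignments (counts)
value 1/2: 6 assignments
value 0: 16 assignments
So 3 of the 25 assignments meet the threshold.

3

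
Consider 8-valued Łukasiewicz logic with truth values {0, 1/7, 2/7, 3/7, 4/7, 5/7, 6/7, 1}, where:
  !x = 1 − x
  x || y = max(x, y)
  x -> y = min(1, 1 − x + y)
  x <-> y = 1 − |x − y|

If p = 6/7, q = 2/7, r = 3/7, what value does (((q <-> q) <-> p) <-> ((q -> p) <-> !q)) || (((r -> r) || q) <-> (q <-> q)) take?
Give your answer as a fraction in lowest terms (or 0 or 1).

1

q <-> q = 2/7 <-> 2/7 = 1
(q <-> q) <-> p = 1 <-> 6/7 = 6/7
q -> p = 2/7 -> 6/7 = 1
!q = !2/7 = 5/7
(q -> p) <-> !q = 1 <-> 5/7 = 5/7
((q <-> q) <-> p) <-> ((q -> p) <-> !q) = 6/7 <-> 5/7 = 6/7
r -> r = 3/7 -> 3/7 = 1
(r -> r) || q = 1 || 2/7 = 1
q <-> q = 2/7 <-> 2/7 = 1
((r -> r) || q) <-> (q <-> q) = 1 <-> 1 = 1
(((q <-> q) <-> p) <-> ((q -> p) <-> !q)) || (((r -> r) || q) <-> (q <-> q)) = 6/7 || 1 = 1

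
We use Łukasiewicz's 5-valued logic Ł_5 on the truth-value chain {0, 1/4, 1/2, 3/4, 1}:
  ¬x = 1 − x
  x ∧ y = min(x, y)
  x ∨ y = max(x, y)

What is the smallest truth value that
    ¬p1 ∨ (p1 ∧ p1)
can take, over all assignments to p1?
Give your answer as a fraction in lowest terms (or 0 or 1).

1/2

Take p1 = 1/2:
¬p1 = ¬1/2 = 1/2
p1 ∧ p1 = 1/2 ∧ 1/2 = 1/2
¬p1 ∨ (p1 ∧ p1) = 1/2 ∨ 1/2 = 1/2
No assignment yields a value below 1/2, so this is the minimum.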